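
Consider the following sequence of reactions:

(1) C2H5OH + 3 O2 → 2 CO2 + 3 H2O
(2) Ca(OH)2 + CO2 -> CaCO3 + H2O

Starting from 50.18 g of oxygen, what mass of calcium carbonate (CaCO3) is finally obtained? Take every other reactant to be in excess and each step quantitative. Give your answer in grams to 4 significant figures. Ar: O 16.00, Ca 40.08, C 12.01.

104.6 g

M(O2) = 2(16.00) = 32.00 g/mol.
M(CaCO3) = 40.08 + 12.01 + 3(16.00) = 100.09 g/mol.
n(O2) = 50.180 / 32.00 = 1.5681 mol.
Step 1 gives a 3:2 ratio of O2 to CO2, so n(CO2) = 1.0454 mol.
In step 2 the CO2:CaCO3 ratio is 1:1, so n(CaCO3) = 1.0454 mol.
Mass of CaCO3 = 1.0454 × 100.09 = 104.64 g.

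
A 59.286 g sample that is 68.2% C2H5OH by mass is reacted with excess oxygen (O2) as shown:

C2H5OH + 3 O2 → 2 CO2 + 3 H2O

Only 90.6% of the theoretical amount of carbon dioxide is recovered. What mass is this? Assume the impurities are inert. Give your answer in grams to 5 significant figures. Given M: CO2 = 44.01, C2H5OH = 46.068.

69.992 g

Pure C2H5OH available = 59.286 g × 0.682 = 40.4331 g.
n(C2H5OH) = 40.4331 g / 46.068 g/mol = 0.877682 mol.
From the equation the C2H5OH:CO2 mole ratio is 1:2, so n(CO2) = 0.877682 × 2/1 = 1.75536 mol.
Mass of CO2 = 1.75536 mol × 44.01 g/mol = 77.2536 g.
Actual mass collected = 77.2536 g × 0.906 = 69.9917 g.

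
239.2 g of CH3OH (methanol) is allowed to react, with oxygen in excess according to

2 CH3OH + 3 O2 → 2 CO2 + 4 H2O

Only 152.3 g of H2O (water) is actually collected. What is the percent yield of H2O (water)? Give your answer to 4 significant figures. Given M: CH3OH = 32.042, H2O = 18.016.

56.62 %

n(CH3OH) = 239.20 g / 32.042 g/mol = 7.4652 mol.
From the equation the CH3OH:H2O mole ratio is 2:4, so n(H2O) = 7.4652 × 4/2 = 14.930 mol.
Mass of H2O = 14.930 mol × 18.016 g/mol = 268.99 g.
This is the theoretical yield. Percent yield = 152.3 g / 268.99 g × 100% = 56.620%.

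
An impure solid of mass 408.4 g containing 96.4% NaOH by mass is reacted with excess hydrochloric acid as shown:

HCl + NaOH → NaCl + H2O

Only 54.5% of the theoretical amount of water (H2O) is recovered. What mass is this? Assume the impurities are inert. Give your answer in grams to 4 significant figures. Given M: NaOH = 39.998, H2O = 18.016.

96.64 g

Pure NaOH available = 408.4 g × 0.964 = 393.70 g.
n(NaOH) = 393.70 g / 39.998 g/mol = 9.8429 mol.
From the equation the NaOH:H2O mole ratio is 1:1, so n(H2O) = 9.8429 × 1/1 = 9.8429 mol.
Mass of H2O = 9.8429 mol × 18.016 g/mol = 177.33 g.
Actual mass collected = 177.33 g × 0.545 = 96.645 g.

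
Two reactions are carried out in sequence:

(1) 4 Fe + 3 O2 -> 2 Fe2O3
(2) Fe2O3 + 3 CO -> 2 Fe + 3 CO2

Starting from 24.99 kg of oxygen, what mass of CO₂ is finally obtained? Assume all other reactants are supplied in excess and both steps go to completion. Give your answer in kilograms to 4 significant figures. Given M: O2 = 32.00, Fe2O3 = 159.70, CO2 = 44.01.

24.99 kg = 24990 g.
n(O2) = 24990 / 32.00 = 780.94 mol.
Step 1 gives a 3:2 ratio of O2 to Fe2O3, so n(Fe2O3) = 520.62 mol.
In step 2 the Fe2O3:CO2 ratio is 1:3, so n(CO2) = 1561.9 mol.
Mass of CO2 = 1561.9 × 44.01 = 68738 g = 68.74 kg.

68.74 kg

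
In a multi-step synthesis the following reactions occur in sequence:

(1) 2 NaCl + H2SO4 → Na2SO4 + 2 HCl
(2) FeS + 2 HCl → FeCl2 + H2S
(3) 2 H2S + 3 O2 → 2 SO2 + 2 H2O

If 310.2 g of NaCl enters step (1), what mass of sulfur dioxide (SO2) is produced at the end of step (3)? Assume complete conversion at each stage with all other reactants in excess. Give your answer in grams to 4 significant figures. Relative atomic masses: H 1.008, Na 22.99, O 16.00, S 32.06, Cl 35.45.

M(NaCl) = 22.99 + 35.45 = 58.44 g/mol.
M(SO2) = 32.06 + 2(16.00) = 64.06 g/mol.
n(NaCl) = 310.2 / 58.44 = 5.3080 mol.
Reaction (1): NaCl→HCl ratio 2:2 ⇒ n(HCl) = 5.3080 mol.
Reaction (2): HCl→H2S ratio 2:1 ⇒ n(H2S) = 2.6540 mol.
Reaction (3): H2S→SO2 ratio 2:2 ⇒ n(SO2) = 2.6540 mol.
Mass of SO2 = 2.6540 × 64.06 = 170.02 g.

170.0 g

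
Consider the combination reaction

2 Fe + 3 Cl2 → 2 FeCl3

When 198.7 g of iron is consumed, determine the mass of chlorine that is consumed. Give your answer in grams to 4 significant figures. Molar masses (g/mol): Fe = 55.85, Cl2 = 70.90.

n(Fe) = 198.70 g / 55.85 g/mol = 3.5577 mol.
From the equation the Fe:Cl2 mole ratio is 2:3, so n(Cl2) = 3.5577 × 3/2 = 5.3366 mol.
Mass of Cl2 = 5.3366 mol × 70.90 g/mol = 378.37 g.

378.4 g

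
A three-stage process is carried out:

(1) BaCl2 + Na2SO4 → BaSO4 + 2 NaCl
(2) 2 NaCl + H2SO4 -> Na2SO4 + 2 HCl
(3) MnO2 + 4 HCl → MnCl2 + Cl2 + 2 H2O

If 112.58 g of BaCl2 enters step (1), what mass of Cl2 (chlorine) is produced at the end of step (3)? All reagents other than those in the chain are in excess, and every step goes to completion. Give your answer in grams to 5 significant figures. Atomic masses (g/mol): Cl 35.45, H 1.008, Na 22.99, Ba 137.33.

M(BaCl2) = 137.33 + 2(35.45) = 208.23 g/mol.
M(Cl2) = 2(35.45) = 70.90 g/mol.
n(BaCl2) = 112.58 / 208.23 = 0.540652 mol.
Reaction (1): BaCl2→NaCl ratio 1:2 ⇒ n(NaCl) = 1.08130 mol.
Reaction (2): NaCl→HCl ratio 2:2 ⇒ n(HCl) = 1.08130 mol.
Reaction (3): HCl→Cl2 ratio 4:1 ⇒ n(Cl2) = 0.270326 mol.
Mass of Cl2 = 0.270326 × 70.90 = 19.1661 g.

19.166 g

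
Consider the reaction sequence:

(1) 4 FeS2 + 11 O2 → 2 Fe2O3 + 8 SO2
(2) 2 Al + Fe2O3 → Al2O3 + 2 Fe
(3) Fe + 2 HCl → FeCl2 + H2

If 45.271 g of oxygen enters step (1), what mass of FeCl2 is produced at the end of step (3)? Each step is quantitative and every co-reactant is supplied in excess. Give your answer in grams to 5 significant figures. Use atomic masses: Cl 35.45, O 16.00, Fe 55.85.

65.206 g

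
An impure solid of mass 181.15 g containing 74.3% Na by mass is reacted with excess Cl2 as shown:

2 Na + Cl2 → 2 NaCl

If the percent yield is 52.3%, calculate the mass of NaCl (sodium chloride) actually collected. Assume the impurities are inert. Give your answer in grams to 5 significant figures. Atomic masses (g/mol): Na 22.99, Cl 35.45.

Pure Na available = 181.15 g × 0.743 = 134.594 g.
M(Na) = 22.99 g/mol.
M(NaCl) = 22.99 + 35.45 = 58.44 g/mol.
n(Na) = 134.594 g / 22.99 g/mol = 5.85448 mol.
From the equation the Na:NaCl mole ratio is 2:2, so n(NaCl) = 5.85448 × 2/2 = 5.85448 mol.
Mass of NaCl = 5.85448 mol × 58.44 g/mol = 342.136 g.
Actual mass collected = 342.136 g × 0.523 = 178.937 g.

178.94 g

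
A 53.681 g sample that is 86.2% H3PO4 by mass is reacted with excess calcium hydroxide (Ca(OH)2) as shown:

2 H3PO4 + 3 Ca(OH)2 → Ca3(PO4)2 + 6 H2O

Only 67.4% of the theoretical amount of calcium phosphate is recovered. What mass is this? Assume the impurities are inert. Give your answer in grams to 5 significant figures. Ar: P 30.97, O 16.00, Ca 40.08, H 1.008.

49.360 g

Pure H3PO4 available = 53.681 g × 0.862 = 46.2730 g.
M(H3PO4) = 3(1.008) + 30.97 + 4(16.00) = 97.994 g/mol.
M(Ca3(PO4)2) = 3(40.08) + 2(30.97) + 8(16.00) = 310.18 g/mol.
n(H3PO4) = 46.2730 g / 97.994 g/mol = 0.472203 mol.
From the equation the H3PO4:Ca3(PO4)2 mole ratio is 2:1, so n(Ca3(PO4)2) = 0.472203 × 1/2 = 0.236101 mol.
Mass of Ca3(PO4)2 = 0.236101 mol × 310.18 g/mol = 73.2339 g.
Actual mass collected = 73.2339 g × 0.674 = 49.3596 g.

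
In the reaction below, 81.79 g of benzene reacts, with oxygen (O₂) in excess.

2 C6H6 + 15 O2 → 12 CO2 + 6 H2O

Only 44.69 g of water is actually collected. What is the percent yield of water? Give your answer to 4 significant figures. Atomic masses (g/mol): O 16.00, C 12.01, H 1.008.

78.96 %

M(C6H6) = 6(12.01) + 6(1.008) = 78.108 g/mol.
M(H2O) = 2(1.008) + 16.00 = 18.016 g/mol.
n(C6H6) = 81.790 g / 78.108 g/mol = 1.0471 mol.
From the equation the C6H6:H2O mole ratio is 2:6, so n(H2O) = 1.0471 × 6/2 = 3.1414 mol.
Mass of H2O = 3.1414 mol × 18.016 g/mol = 56.596 g.
This is the theoretical yield. Percent yield = 44.69 g / 56.596 g × 100% = 78.963%.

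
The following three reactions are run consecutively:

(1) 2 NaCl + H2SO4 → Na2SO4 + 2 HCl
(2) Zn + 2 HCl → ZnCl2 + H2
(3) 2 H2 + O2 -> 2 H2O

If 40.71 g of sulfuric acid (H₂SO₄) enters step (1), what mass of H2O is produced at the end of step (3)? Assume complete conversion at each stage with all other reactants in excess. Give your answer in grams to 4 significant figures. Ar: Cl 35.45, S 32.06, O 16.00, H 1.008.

7.478 g

M(H2SO4) = 2(1.008) + 32.06 + 4(16.00) = 98.076 g/mol.
M(H2O) = 2(1.008) + 16.00 = 18.016 g/mol.
n(H2SO4) = 40.71 / 98.076 = 0.41509 mol.
Reaction (1): H2SO4→HCl ratio 1:2 ⇒ n(HCl) = 0.83017 mol.
Reaction (2): HCl→H2 ratio 2:1 ⇒ n(H2) = 0.41509 mol.
Reaction (3): H2→H2O ratio 2:2 ⇒ n(H2O) = 0.41509 mol.
Mass of H2O = 0.41509 × 18.016 = 7.4782 g.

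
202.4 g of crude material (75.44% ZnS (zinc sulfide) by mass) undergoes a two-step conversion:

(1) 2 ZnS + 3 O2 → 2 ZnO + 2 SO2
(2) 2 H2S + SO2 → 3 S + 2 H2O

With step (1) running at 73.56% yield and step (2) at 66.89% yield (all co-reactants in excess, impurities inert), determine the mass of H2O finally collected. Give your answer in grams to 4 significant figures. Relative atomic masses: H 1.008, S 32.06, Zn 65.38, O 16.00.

27.78 g

Pure ZnS = 202.4 × 0.7544 = 152.69 g.
M(ZnS) = 65.38 + 32.06 = 97.44 g/mol.
M(H2O) = 2(1.008) + 16.00 = 18.016 g/mol.
n(ZnS) = 152.69 / 97.44 = 1.5670 mol.
Step 1 (ZnS:SO2 = 2:2): theoretical n(SO2) = 1.5670 mol; at 73.56% yield, n(SO2) = 1.1527 mol.
Step 2 (SO2:H2O = 1:2): theoretical n(H2O) = 2.3054 mol, so theoretical mass = 2.3054 × 18.016 = 41.534 g.
At 66.89% yield, actual mass of H2O = 41.534 × 0.6689 = 27.782 g.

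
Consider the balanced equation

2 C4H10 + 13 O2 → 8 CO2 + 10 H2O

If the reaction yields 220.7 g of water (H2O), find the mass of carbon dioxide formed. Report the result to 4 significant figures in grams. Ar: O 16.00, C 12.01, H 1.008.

431.3 g

M(H2O) = 2(1.008) + 16.00 = 18.016 g/mol.
M(CO2) = 12.01 + 2(16.00) = 44.01 g/mol.
n(H2O) = 220.70 g / 18.016 g/mol = 12.250 mol.
From the equation the H2O:CO2 mole ratio is 10:8, so n(CO2) = 12.250 × 8/10 = 9.8002 mol.
Mass of CO2 = 9.8002 mol × 44.01 g/mol = 431.31 g.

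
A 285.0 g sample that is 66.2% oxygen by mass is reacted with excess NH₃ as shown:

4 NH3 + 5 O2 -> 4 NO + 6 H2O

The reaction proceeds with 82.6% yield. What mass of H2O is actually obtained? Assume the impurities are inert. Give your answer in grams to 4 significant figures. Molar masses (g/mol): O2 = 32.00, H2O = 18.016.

105.3 g

Pure O2 available = 285.0 g × 0.662 = 188.67 g.
n(O2) = 188.67 g / 32.00 g/mol = 5.8959 mol.
From the equation the O2:H2O mole ratio is 5:6, so n(H2O) = 5.8959 × 6/5 = 7.0751 mol.
Mass of H2O = 7.0751 mol × 18.016 g/mol = 127.47 g.
Actual mass collected = 127.47 g × 0.826 = 105.29 g.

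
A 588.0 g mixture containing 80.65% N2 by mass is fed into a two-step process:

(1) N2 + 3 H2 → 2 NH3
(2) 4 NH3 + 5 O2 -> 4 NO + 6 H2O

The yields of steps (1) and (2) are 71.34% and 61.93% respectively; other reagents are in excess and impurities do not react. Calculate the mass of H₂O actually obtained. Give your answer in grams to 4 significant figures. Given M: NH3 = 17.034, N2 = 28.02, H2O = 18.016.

Pure N2 = 588.0 × 0.8065 = 474.22 g.
n(N2) = 474.22 / 28.02 = 16.924 mol.
Step 1 (N2:NH3 = 1:2): theoretical n(NH3) = 33.849 mol; at 71.34% yield, n(NH3) = 24.148 mol.
Step 2 (NH3:H2O = 4:6): theoretical n(H2O) = 36.222 mol, so theoretical mass = 36.222 × 18.016 = 652.57 g.
At 61.93% yield, actual mass of H2O = 652.57 × 0.6193 = 404.14 g.

404.1 g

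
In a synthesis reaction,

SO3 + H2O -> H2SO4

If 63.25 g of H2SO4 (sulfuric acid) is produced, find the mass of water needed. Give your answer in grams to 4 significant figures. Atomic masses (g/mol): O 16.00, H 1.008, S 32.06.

11.62 g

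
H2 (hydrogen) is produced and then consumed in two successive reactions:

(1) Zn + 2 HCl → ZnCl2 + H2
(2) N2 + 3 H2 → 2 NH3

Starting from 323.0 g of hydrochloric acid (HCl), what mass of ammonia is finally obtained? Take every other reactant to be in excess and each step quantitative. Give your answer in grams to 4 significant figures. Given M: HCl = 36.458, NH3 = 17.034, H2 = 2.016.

n(HCl) = 323.00 / 36.458 = 8.8595 mol.
Step 1 gives a 2:1 ratio of HCl to H2, so n(H2) = 4.4298 mol.
In step 2 the H2:NH3 ratio is 3:2, so n(NH3) = 2.9532 mol.
Mass of NH3 = 2.9532 × 17.034 = 50.304 g.

50.30 g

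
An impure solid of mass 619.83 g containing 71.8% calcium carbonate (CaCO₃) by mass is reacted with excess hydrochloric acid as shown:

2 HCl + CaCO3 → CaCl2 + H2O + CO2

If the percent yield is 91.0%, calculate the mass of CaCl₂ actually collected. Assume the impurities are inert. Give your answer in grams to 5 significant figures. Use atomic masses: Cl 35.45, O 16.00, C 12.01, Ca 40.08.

449.05 g

Pure CaCO3 available = 619.83 g × 0.718 = 445.038 g.
M(CaCO3) = 40.08 + 12.01 + 3(16.00) = 100.09 g/mol.
M(CaCl2) = 40.08 + 2(35.45) = 110.98 g/mol.
n(CaCO3) = 445.038 g / 100.09 g/mol = 4.44638 mol.
From the equation the CaCO3:CaCl2 mole ratio is 1:1, so n(CaCl2) = 4.44638 × 1/1 = 4.44638 mol.
Mass of CaCl2 = 4.44638 mol × 110.98 g/mol = 493.459 g.
Actual mass collected = 493.459 g × 0.910 = 449.048 g.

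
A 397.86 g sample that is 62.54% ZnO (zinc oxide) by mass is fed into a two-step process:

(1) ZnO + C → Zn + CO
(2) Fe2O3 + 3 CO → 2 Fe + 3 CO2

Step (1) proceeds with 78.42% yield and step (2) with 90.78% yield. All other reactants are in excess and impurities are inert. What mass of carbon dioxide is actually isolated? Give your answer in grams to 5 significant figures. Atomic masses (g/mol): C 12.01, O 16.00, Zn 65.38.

95.794 g

Pure ZnO = 397.86 × 0.6254 = 248.822 g.
M(ZnO) = 65.38 + 16.00 = 81.38 g/mol.
M(CO2) = 12.01 + 2(16.00) = 44.01 g/mol.
n(ZnO) = 248.822 / 81.38 = 3.05753 mol.
Step 1 (ZnO:CO = 1:1): theoretical n(CO) = 3.05753 mol; at 78.42% yield, n(CO) = 2.39771 mol.
Step 2 (CO:CO2 = 3:3): theoretical n(CO2) = 2.39771 mol, so theoretical mass = 2.39771 × 44.01 = 105.523 g.
At 90.78% yield, actual mass of CO2 = 105.523 × 0.9078 = 95.7941 g.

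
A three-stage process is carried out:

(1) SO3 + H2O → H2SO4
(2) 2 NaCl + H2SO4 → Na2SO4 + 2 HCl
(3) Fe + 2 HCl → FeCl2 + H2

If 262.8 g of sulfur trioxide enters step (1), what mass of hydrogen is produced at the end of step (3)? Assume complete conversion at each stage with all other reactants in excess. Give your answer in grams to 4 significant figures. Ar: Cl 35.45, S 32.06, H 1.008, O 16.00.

M(SO3) = 32.06 + 3(16.00) = 80.06 g/mol.
M(H2) = 2(1.008) = 2.016 g/mol.
n(SO3) = 262.8 / 80.06 = 3.2825 mol.
Reaction (1): SO3→H2SO4 ratio 1:1 ⇒ n(H2SO4) = 3.2825 mol.
Reaction (2): H2SO4→HCl ratio 1:2 ⇒ n(HCl) = 6.5651 mol.
Reaction (3): HCl→H2 ratio 2:1 ⇒ n(H2) = 3.2825 mol.
Mass of H2 = 3.2825 × 2.016 = 6.6176 g.

6.618 g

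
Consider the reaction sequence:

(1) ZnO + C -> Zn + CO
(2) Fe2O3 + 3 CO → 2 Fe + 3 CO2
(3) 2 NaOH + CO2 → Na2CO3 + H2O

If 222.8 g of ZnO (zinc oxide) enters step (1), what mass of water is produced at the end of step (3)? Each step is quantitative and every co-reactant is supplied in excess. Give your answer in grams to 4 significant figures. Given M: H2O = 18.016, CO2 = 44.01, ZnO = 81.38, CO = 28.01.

49.32 g

n(ZnO) = 222.8 / 81.38 = 2.7378 mol.
Reaction (1): ZnO→CO ratio 1:1 ⇒ n(CO) = 2.7378 mol.
Reaction (2): CO→CO2 ratio 3:3 ⇒ n(CO2) = 2.7378 mol.
Reaction (3): CO2→H2O ratio 1:1 ⇒ n(H2O) = 2.7378 mol.
Mass of H2O = 2.7378 × 18.016 = 49.324 g.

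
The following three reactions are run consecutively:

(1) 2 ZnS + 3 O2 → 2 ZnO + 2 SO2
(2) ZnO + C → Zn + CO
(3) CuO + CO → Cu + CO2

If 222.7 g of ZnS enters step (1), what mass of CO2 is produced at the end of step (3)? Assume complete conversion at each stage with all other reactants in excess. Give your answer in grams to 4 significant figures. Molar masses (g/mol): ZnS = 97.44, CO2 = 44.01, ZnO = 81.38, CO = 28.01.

100.6 g

n(ZnS) = 222.7 / 97.44 = 2.2855 mol.
Reaction (1): ZnS→ZnO ratio 2:2 ⇒ n(ZnO) = 2.2855 mol.
Reaction (2): ZnO→CO ratio 1:1 ⇒ n(CO) = 2.2855 mol.
Reaction (3): CO→CO2 ratio 1:1 ⇒ n(CO2) = 2.2855 mol.
Mass of CO2 = 2.2855 × 44.01 = 100.59 g.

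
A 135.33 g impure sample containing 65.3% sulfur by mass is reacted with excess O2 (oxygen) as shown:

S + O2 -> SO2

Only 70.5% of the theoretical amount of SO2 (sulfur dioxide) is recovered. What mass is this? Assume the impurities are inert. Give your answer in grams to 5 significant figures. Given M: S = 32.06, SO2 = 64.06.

124.49 g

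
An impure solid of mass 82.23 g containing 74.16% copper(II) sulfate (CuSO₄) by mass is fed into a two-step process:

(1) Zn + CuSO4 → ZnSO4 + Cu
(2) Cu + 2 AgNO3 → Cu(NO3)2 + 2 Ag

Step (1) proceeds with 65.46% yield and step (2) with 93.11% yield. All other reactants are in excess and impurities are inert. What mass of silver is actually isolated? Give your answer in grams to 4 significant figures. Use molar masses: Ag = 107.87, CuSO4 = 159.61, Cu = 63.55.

50.24 g

Pure CuSO4 = 82.23 × 0.7416 = 60.982 g.
n(CuSO4) = 60.982 / 159.61 = 0.38207 mol.
Step 1 (CuSO4:Cu = 1:1): theoretical n(Cu) = 0.38207 mol; at 65.46% yield, n(Cu) = 0.25010 mol.
Step 2 (Cu:Ag = 1:2): theoretical n(Ag) = 0.50020 mol, so theoretical mass = 0.50020 × 107.87 = 53.957 g.
At 93.11% yield, actual mass of Ag = 53.957 × 0.9311 = 50.239 g.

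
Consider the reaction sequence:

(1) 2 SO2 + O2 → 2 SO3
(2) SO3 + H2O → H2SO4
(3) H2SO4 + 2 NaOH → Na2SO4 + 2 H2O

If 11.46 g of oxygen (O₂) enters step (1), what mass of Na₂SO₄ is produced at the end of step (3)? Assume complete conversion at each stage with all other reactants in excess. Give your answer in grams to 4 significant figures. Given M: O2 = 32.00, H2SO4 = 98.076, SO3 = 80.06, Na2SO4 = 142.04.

n(O2) = 11.46 / 32.00 = 0.35813 mol.
Reaction (1): O2→SO3 ratio 1:2 ⇒ n(SO3) = 0.71625 mol.
Reaction (2): SO3→H2SO4 ratio 1:1 ⇒ n(H2SO4) = 0.71625 mol.
Reaction (3): H2SO4→Na2SO4 ratio 1:1 ⇒ n(Na2SO4) = 0.71625 mol.
Mass of Na2SO4 = 0.71625 × 142.04 = 101.74 g.

101.7 g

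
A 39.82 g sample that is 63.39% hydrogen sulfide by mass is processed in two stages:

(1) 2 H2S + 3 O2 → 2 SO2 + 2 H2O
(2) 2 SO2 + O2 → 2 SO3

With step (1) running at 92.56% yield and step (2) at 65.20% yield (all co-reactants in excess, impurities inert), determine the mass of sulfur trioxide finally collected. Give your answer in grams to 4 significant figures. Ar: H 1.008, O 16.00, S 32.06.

35.79 g

Pure H2S = 39.82 × 0.6339 = 25.242 g.
M(H2S) = 2(1.008) + 32.06 = 34.076 g/mol.
M(SO3) = 32.06 + 3(16.00) = 80.06 g/mol.
n(H2S) = 25.242 / 34.076 = 0.74075 mol.
Step 1 (H2S:SO2 = 2:2): theoretical n(SO2) = 0.74075 mol; at 92.56% yield, n(SO2) = 0.68564 mol.
Step 2 (SO2:SO3 = 2:2): theoretical n(SO3) = 0.68564 mol, so theoretical mass = 0.68564 × 80.06 = 54.892 g.
At 65.20% yield, actual mass of SO3 = 54.892 × 0.6520 = 35.790 g.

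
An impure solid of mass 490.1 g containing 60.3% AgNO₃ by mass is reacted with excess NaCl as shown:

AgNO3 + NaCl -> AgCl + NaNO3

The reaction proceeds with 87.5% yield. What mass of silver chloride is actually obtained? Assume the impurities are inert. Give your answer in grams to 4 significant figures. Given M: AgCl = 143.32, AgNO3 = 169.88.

218.2 g

Pure AgNO3 available = 490.1 g × 0.603 = 295.53 g.
n(AgNO3) = 295.53 g / 169.88 g/mol = 1.7396 mol.
From the equation the AgNO3:AgCl mole ratio is 1:1, so n(AgCl) = 1.7396 × 1/1 = 1.7396 mol.
Mass of AgCl = 1.7396 mol × 143.32 g/mol = 249.33 g.
Actual mass collected = 249.33 g × 0.875 = 218.16 g.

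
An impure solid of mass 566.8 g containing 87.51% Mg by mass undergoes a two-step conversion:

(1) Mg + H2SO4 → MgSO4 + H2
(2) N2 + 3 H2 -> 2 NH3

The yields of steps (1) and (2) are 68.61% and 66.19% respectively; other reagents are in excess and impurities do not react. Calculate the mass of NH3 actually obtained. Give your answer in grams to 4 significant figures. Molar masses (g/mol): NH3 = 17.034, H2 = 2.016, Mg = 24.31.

105.2 g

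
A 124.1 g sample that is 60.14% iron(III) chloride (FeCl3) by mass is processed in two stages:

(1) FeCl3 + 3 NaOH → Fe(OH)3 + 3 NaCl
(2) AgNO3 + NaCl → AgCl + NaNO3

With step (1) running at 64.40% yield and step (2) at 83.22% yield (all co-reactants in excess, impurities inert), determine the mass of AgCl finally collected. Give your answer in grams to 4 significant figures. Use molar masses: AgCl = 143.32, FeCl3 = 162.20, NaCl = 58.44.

Pure FeCl3 = 124.1 × 0.6014 = 74.634 g.
n(FeCl3) = 74.634 / 162.20 = 0.46013 mol.
Step 1 (FeCl3:NaCl = 1:3): theoretical n(NaCl) = 1.3804 mol; at 64.40% yield, n(NaCl) = 0.88898 mol.
Step 2 (NaCl:AgCl = 1:1): theoretical n(AgCl) = 0.88898 mol, so theoretical mass = 0.88898 × 143.32 = 127.41 g.
At 83.22% yield, actual mass of AgCl = 127.41 × 0.8322 = 106.03 g.

106.0 g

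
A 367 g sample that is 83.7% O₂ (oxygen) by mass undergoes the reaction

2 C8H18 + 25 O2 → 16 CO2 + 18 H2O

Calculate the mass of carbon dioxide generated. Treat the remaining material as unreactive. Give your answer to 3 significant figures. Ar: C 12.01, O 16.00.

Mass of pure O2 = 367 g × 0.837 = 307.2 g.
M(O2) = 2(16.00) = 32.00 g/mol.
M(CO2) = 12.01 + 2(16.00) = 44.01 g/mol.
n(O2) = 307.2 g / 32.00 g/mol = 9.599 mol.
From the equation the O2:CO2 mole ratio is 25:16, so n(CO2) = 9.599 × 16/25 = 6.144 mol.
Mass of CO2 = 6.144 mol × 44.01 g/mol = 270.4 g.

270 g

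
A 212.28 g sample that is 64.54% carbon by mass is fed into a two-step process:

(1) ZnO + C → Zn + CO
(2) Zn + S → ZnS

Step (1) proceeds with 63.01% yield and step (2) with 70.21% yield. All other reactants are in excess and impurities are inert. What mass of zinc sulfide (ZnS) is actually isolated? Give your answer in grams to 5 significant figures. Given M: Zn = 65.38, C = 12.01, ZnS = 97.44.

Pure C = 212.28 × 0.6454 = 137.006 g.
n(C) = 137.006 / 12.01 = 11.4076 mol.
Step 1 (C:Zn = 1:1): theoretical n(Zn) = 11.4076 mol; at 63.01% yield, n(Zn) = 7.18794 mol.
Step 2 (Zn:ZnS = 1:1): theoretical n(ZnS) = 7.18794 mol, so theoretical mass = 7.18794 × 97.44 = 700.393 g.
At 70.21% yield, actual mass of ZnS = 700.393 × 0.7021 = 491.746 g.

491.75 g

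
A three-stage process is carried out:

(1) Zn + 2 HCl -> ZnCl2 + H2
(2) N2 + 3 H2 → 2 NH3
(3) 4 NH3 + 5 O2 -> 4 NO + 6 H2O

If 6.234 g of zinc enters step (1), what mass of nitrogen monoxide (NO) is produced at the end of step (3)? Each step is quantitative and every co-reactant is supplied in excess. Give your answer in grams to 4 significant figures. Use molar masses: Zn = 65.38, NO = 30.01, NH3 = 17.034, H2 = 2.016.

n(Zn) = 6.234 / 65.38 = 0.095350 mol.
Reaction (1): Zn→H2 ratio 1:1 ⇒ n(H2) = 0.095350 mol.
Reaction (2): H2→NH3 ratio 3:2 ⇒ n(NH3) = 0.063567 mol.
Reaction (3): NH3→NO ratio 4:4 ⇒ n(NO) = 0.063567 mol.
Mass of NO = 0.063567 × 30.01 = 1.9076 g.

1.908 g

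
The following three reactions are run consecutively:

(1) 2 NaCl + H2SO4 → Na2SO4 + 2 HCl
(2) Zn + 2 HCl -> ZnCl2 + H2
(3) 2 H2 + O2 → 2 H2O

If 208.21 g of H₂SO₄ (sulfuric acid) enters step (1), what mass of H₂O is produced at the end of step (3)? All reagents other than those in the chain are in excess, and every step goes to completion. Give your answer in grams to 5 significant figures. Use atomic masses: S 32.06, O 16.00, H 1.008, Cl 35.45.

M(H2SO4) = 2(1.008) + 32.06 + 4(16.00) = 98.076 g/mol.
M(H2O) = 2(1.008) + 16.00 = 18.016 g/mol.
n(H2SO4) = 208.21 / 98.076 = 2.12295 mol.
Reaction (1): H2SO4→HCl ratio 1:2 ⇒ n(HCl) = 4.24589 mol.
Reaction (2): HCl→H2 ratio 2:1 ⇒ n(H2) = 2.12295 mol.
Reaction (3): H2→H2O ratio 2:2 ⇒ n(H2O) = 2.12295 mol.
Mass of H2O = 2.12295 × 18.016 = 38.2470 g.

38.247 g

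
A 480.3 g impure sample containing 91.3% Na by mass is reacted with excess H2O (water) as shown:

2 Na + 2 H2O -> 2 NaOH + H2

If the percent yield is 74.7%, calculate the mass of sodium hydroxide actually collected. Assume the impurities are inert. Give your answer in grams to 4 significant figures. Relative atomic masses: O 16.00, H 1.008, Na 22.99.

569.9 g

Pure Na available = 480.3 g × 0.913 = 438.51 g.
M(Na) = 22.99 g/mol.
M(NaOH) = 22.99 + 16.00 + 1.008 = 39.998 g/mol.
n(Na) = 438.51 g / 22.99 g/mol = 19.074 mol.
From the equation the Na:NaOH mole ratio is 2:2, so n(NaOH) = 19.074 × 2/2 = 19.074 mol.
Mass of NaOH = 19.074 mol × 39.998 g/mol = 762.93 g.
Actual mass collected = 762.93 g × 0.747 = 569.91 g.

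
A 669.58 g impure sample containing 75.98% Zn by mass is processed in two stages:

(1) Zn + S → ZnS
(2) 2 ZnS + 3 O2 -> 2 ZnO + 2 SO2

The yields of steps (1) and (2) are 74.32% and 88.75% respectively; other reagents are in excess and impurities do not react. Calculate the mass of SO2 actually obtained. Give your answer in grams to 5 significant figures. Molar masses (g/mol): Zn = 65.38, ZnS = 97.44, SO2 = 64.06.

Pure Zn = 669.58 × 0.7598 = 508.747 g.
n(Zn) = 508.747 / 65.38 = 7.78138 mol.
Step 1 (Zn:ZnS = 1:1): theoretical n(ZnS) = 7.78138 mol; at 74.32% yield, n(ZnS) = 5.78312 mol.
Step 2 (ZnS:SO2 = 2:2): theoretical n(SO2) = 5.78312 mol, so theoretical mass = 5.78312 × 64.06 = 370.467 g.
At 88.75% yield, actual mass of SO2 = 370.467 × 0.8875 = 328.789 g.

328.79 g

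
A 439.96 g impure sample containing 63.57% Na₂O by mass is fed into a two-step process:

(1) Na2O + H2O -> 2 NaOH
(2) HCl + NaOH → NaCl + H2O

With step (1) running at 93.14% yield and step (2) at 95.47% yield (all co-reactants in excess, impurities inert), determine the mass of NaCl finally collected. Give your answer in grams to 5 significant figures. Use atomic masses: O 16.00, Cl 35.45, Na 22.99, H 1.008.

468.98 g

Pure Na2O = 439.96 × 0.6357 = 279.683 g.
M(Na2O) = 2(22.99) + 16.00 = 61.98 g/mol.
M(NaCl) = 22.99 + 35.45 = 58.44 g/mol.
n(Na2O) = 279.683 / 61.98 = 4.51246 mol.
Step 1 (Na2O:NaOH = 1:2): theoretical n(NaOH) = 9.02493 mol; at 93.14% yield, n(NaOH) = 8.40582 mol.
Step 2 (NaOH:NaCl = 1:1): theoretical n(NaCl) = 8.40582 mol, so theoretical mass = 8.40582 × 58.44 = 491.236 g.
At 95.47% yield, actual mass of NaCl = 491.236 × 0.9547 = 468.983 g.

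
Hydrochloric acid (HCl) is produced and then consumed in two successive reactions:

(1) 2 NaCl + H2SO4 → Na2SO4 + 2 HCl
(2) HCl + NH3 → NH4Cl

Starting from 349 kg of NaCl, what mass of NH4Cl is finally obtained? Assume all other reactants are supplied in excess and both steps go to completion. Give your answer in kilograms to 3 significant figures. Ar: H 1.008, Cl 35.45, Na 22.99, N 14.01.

M(NaCl) = 22.99 + 35.45 = 58.44 g/mol.
M(NH4Cl) = 14.01 + 4(1.008) + 35.45 = 53.492 g/mol.
349 kg = 349000 g.
n(NaCl) = 349000 / 58.44 = 5972 mol.
Step 1 gives a 2:2 ratio of NaCl to HCl, so n(HCl) = 5972 mol.
In step 2 the HCl:NH4Cl ratio is 1:1, so n(NH4Cl) = 5972 mol.
Mass of NH4Cl = 5972 × 53.492 = 319500 g = 319 kg.

319 kg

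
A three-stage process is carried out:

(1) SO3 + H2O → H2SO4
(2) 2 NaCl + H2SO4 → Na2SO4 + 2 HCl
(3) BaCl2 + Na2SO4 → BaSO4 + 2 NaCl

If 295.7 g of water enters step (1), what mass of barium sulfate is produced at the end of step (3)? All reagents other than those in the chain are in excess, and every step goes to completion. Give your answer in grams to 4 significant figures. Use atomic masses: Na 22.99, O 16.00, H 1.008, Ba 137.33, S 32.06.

M(H2O) = 2(1.008) + 16.00 = 18.016 g/mol.
M(BaSO4) = 137.33 + 32.06 + 4(16.00) = 233.39 g/mol.
n(H2O) = 295.7 / 18.016 = 16.413 mol.
Reaction (1): H2O→H2SO4 ratio 1:1 ⇒ n(H2SO4) = 16.413 mol.
Reaction (2): H2SO4→Na2SO4 ratio 1:1 ⇒ n(Na2SO4) = 16.413 mol.
Reaction (3): Na2SO4→BaSO4 ratio 1:1 ⇒ n(BaSO4) = 16.413 mol.
Mass of BaSO4 = 16.413 × 233.39 = 3830.7 g.

3831 g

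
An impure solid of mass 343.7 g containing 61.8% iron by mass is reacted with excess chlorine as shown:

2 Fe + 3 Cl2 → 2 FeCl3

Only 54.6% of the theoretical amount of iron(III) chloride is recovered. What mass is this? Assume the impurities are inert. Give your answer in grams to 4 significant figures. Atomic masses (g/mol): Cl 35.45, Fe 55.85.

336.8 g

Pure Fe available = 343.7 g × 0.618 = 212.41 g.
M(Fe) = 55.85 g/mol.
M(FeCl3) = 55.85 + 3(35.45) = 162.20 g/mol.
n(Fe) = 212.41 g / 55.85 g/mol = 3.8032 mol.
From the equation the Fe:FeCl3 mole ratio is 2:2, so n(FeCl3) = 3.8032 × 2/2 = 3.8032 mol.
Mass of FeCl3 = 3.8032 mol × 162.20 g/mol = 616.87 g.
Actual mass collected = 616.87 g × 0.546 = 336.81 g.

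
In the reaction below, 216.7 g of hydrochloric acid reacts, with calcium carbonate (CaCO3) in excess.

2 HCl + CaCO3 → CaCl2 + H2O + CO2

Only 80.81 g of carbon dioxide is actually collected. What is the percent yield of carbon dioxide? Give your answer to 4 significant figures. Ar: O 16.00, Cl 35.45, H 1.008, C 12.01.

M(HCl) = 1.008 + 35.45 = 36.458 g/mol.
M(CO2) = 12.01 + 2(16.00) = 44.01 g/mol.
n(HCl) = 216.70 g / 36.458 g/mol = 5.9438 mol.
From the equation the HCl:CO2 mole ratio is 2:1, so n(CO2) = 5.9438 × 1/2 = 2.9719 mol.
Mass of CO2 = 2.9719 mol × 44.01 g/mol = 130.79 g.
This is the theoretical yield. Percent yield = 80.81 g / 130.79 g × 100% = 61.784%.

61.78 %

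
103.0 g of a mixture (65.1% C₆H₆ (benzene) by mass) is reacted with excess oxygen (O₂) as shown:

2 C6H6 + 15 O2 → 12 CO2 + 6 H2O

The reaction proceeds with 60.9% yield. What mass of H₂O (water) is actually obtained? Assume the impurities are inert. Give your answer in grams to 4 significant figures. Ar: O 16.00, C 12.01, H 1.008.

Pure C6H6 available = 103.0 g × 0.651 = 67.053 g.
M(C6H6) = 6(12.01) + 6(1.008) = 78.108 g/mol.
M(H2O) = 2(1.008) + 16.00 = 18.016 g/mol.
n(C6H6) = 67.053 g / 78.108 g/mol = 0.85847 mol.
From the equation the C6H6:H2O mole ratio is 2:6, so n(H2O) = 0.85847 × 6/2 = 2.5754 mol.
Mass of H2O = 2.5754 mol × 18.016 g/mol = 46.398 g.
Actual mass collected = 46.398 g × 0.609 = 28.257 g.

28.26 g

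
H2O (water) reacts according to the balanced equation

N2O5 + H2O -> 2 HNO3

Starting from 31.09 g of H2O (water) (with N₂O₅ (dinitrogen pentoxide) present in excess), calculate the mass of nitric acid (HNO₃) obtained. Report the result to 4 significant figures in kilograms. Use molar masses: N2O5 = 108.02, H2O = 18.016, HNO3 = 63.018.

n(H2O) = 31.090 g / 18.016 g/mol = 1.7257 mol.
From the equation the H2O:HNO3 mole ratio is 1:2, so n(HNO3) = 1.7257 × 2/1 = 3.4514 mol.
Mass of HNO3 = 3.4514 mol × 63.018 g/mol = 217.50 g.
Converting to kg: 217.50 g = 0.2175 kg.

0.2175 kg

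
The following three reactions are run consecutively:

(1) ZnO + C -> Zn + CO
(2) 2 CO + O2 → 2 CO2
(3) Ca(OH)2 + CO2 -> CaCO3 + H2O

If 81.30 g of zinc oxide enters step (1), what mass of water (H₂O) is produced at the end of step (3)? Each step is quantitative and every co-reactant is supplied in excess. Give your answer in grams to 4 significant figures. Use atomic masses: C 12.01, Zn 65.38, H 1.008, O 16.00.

M(ZnO) = 65.38 + 16.00 = 81.38 g/mol.
M(H2O) = 2(1.008) + 16.00 = 18.016 g/mol.
n(ZnO) = 81.30 / 81.38 = 0.99902 mol.
Reaction (1): ZnO→CO ratio 1:1 ⇒ n(CO) = 0.99902 mol.
Reaction (2): CO→CO2 ratio 2:2 ⇒ n(CO2) = 0.99902 mol.
Reaction (3): CO2→H2O ratio 1:1 ⇒ n(H2O) = 0.99902 mol.
Mass of H2O = 0.99902 × 18.016 = 17.998 g.

18.00 g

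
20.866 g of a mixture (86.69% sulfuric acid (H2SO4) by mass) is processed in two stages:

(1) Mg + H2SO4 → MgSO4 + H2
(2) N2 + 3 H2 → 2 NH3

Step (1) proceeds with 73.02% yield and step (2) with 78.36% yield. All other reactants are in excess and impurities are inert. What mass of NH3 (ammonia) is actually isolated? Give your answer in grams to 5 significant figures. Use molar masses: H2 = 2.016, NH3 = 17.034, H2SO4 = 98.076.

Pure H2SO4 = 20.866 × 0.8669 = 18.0887 g.
n(H2SO4) = 18.0887 / 98.076 = 0.184436 mol.
Step 1 (H2SO4:H2 = 1:1): theoretical n(H2) = 0.184436 mol; at 73.02% yield, n(H2) = 0.134675 mol.
Step 2 (H2:NH3 = 3:2): theoretical n(NH3) = 0.0897834 mol, so theoretical mass = 0.0897834 × 17.034 = 1.52937 g.
At 78.36% yield, actual mass of NH3 = 1.52937 × 0.7836 = 1.19841 g.

1.1984 g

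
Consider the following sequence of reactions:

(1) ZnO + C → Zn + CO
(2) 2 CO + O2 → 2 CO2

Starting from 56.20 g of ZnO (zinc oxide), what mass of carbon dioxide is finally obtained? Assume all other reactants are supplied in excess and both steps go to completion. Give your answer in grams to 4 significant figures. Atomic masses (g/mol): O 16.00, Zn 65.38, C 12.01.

30.39 g

M(ZnO) = 65.38 + 16.00 = 81.38 g/mol.
M(CO2) = 12.01 + 2(16.00) = 44.01 g/mol.
n(ZnO) = 56.200 / 81.38 = 0.69059 mol.
Step 1 gives a 1:1 ratio of ZnO to CO, so n(CO) = 0.69059 mol.
In step 2 the CO:CO2 ratio is 2:2, so n(CO2) = 0.69059 mol.
Mass of CO2 = 0.69059 × 44.01 = 30.393 g.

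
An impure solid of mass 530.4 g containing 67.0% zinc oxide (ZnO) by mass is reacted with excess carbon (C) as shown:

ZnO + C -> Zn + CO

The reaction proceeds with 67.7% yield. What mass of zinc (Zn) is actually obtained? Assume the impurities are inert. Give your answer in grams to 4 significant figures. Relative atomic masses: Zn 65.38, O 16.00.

193.3 g

Pure ZnO available = 530.4 g × 0.670 = 355.37 g.
M(ZnO) = 65.38 + 16.00 = 81.38 g/mol.
M(Zn) = 65.38 g/mol.
n(ZnO) = 355.37 g / 81.38 g/mol = 4.3668 mol.
From the equation the ZnO:Zn mole ratio is 1:1, so n(Zn) = 4.3668 × 1/1 = 4.3668 mol.
Mass of Zn = 4.3668 mol × 65.38 g/mol = 285.50 g.
Actual mass collected = 285.50 g × 0.677 = 193.28 g.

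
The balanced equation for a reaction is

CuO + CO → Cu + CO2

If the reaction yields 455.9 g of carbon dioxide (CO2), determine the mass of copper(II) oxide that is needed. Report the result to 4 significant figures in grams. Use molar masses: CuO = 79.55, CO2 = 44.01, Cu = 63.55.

n(CO2) = 455.90 g / 44.01 g/mol = 10.359 mol.
From the equation the CO2:CuO mole ratio is 1:1, so n(CuO) = 10.359 × 1/1 = 10.359 mol.
Mass of CuO = 10.359 mol × 79.55 g/mol = 824.06 g.

824.1 g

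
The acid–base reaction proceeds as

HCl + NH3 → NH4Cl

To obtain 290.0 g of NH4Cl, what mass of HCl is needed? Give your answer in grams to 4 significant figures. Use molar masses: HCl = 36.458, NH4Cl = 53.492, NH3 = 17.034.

197.7 g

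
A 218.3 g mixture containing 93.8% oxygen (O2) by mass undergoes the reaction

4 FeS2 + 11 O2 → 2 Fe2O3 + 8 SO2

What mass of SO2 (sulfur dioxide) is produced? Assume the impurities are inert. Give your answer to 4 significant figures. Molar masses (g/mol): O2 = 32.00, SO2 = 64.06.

298.1 g

Mass of pure O2 = 218.3 g × 0.938 = 204.77 g.
n(O2) = 204.77 g / 32.00 g/mol = 6.3989 mol.
From the equation the O2:SO2 mole ratio is 11:8, so n(SO2) = 6.3989 × 8/11 = 4.6538 mol.
Mass of SO2 = 4.6538 mol × 64.06 g/mol = 298.12 g.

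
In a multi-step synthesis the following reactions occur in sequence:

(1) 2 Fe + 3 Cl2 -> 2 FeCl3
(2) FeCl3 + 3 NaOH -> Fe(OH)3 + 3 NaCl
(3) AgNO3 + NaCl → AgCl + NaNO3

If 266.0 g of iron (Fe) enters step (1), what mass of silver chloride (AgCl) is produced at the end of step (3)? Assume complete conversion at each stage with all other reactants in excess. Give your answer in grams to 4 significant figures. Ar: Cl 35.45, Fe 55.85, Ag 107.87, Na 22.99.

2048 g

M(Fe) = 55.85 g/mol.
M(AgCl) = 107.87 + 35.45 = 143.32 g/mol.
n(Fe) = 266.0 / 55.85 = 4.7628 mol.
Reaction (1): Fe→FeCl3 ratio 2:2 ⇒ n(FeCl3) = 4.7628 mol.
Reaction (2): FeCl3→NaCl ratio 1:3 ⇒ n(NaCl) = 14.288 mol.
Reaction (3): NaCl→AgCl ratio 1:1 ⇒ n(AgCl) = 14.288 mol.
Mass of AgCl = 14.288 × 143.32 = 2047.8 g.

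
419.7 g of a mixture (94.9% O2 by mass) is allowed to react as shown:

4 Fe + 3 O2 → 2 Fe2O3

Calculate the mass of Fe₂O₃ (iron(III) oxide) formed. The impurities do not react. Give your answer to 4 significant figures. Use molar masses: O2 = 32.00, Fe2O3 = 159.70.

Mass of pure O2 = 419.7 g × 0.949 = 398.30 g.
n(O2) = 398.30 g / 32.00 g/mol = 12.447 mol.
From the equation the O2:Fe2O3 mole ratio is 3:2, so n(Fe2O3) = 12.447 × 2/3 = 8.2978 mol.
Mass of Fe2O3 = 8.2978 mol × 159.70 g/mol = 1325.2 g.

1325 g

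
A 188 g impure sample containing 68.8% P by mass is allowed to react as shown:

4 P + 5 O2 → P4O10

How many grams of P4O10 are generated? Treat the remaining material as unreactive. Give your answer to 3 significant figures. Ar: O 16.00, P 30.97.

Mass of pure P = 188 g × 0.688 = 129.3 g.
M(P) = 30.97 g/mol.
M(P4O10) = 4(30.97) + 10(16.00) = 283.88 g/mol.
n(P) = 129.3 g / 30.97 g/mol = 4.176 mol.
From the equation the P:P4O10 mole ratio is 4:1, so n(P4O10) = 4.176 × 1/4 = 1.044 mol.
Mass of P4O10 = 1.044 mol × 283.88 g/mol = 296.4 g.

296 g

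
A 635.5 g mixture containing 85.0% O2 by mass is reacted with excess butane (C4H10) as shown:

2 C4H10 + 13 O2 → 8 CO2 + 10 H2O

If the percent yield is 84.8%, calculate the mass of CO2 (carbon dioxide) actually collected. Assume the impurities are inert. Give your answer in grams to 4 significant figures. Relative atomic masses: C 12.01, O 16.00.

387.7 g

Pure O2 available = 635.5 g × 0.850 = 540.17 g.
M(O2) = 2(16.00) = 32.00 g/mol.
M(CO2) = 12.01 + 2(16.00) = 44.01 g/mol.
n(O2) = 540.17 g / 32.00 g/mol = 16.880 mol.
From the equation the O2:CO2 mole ratio is 13:8, so n(CO2) = 16.880 × 8/13 = 10.388 mol.
Mass of CO2 = 10.388 mol × 44.01 g/mol = 457.18 g.
Actual mass collected = 457.18 g × 0.848 = 387.68 g.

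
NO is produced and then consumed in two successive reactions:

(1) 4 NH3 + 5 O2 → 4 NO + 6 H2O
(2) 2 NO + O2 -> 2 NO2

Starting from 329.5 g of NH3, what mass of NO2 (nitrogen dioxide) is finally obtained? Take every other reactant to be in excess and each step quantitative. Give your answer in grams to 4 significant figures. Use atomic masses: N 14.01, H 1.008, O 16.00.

890.0 g

M(NH3) = 14.01 + 3(1.008) = 17.034 g/mol.
M(NO2) = 14.01 + 2(16.00) = 46.01 g/mol.
n(NH3) = 329.50 / 17.034 = 19.344 mol.
Step 1 gives a 4:4 ratio of NH3 to NO, so n(NO) = 19.344 mol.
In step 2 the NO:NO2 ratio is 2:2, so n(NO2) = 19.344 mol.
Mass of NO2 = 19.344 × 46.01 = 890.00 g.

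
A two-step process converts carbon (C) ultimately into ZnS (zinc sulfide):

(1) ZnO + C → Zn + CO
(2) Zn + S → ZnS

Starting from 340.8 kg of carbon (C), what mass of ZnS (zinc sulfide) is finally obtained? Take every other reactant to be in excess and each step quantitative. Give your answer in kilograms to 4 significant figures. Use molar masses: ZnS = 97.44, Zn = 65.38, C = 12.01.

2765 kg

340.8 kg = 340800 g.
n(C) = 340800 / 12.01 = 28376 mol.
Step 1 gives a 1:1 ratio of C to Zn, so n(Zn) = 28376 mol.
In step 2 the Zn:ZnS ratio is 1:1, so n(ZnS) = 28376 mol.
Mass of ZnS = 28376 × 97.44 = 2.7650 × 10^6 g = 2765 kg.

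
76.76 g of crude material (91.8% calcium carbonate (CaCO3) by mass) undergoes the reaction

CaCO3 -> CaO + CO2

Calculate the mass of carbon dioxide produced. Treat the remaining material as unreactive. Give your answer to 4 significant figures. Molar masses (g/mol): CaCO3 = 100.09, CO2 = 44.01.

30.98 g

Mass of pure CaCO3 = 76.76 g × 0.918 = 70.466 g.
n(CaCO3) = 70.466 g / 100.09 g/mol = 0.70402 mol.
From the equation the CaCO3:CO2 mole ratio is 1:1, so n(CO2) = 0.70402 × 1/1 = 0.70402 mol.
Mass of CO2 = 0.70402 mol × 44.01 g/mol = 30.984 g.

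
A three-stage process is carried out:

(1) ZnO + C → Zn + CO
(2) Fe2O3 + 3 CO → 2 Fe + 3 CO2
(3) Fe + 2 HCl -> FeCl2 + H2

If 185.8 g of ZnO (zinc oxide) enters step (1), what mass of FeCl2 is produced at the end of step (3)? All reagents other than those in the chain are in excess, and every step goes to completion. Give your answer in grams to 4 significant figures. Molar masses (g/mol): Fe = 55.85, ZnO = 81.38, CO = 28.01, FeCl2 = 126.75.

192.9 g

n(ZnO) = 185.8 / 81.38 = 2.2831 mol.
Reaction (1): ZnO→CO ratio 1:1 ⇒ n(CO) = 2.2831 mol.
Reaction (2): CO→Fe ratio 3:2 ⇒ n(Fe) = 1.5221 mol.
Reaction (3): Fe→FeCl2 ratio 1:1 ⇒ n(FeCl2) = 1.5221 mol.
Mass of FeCl2 = 1.5221 × 126.75 = 192.92 g.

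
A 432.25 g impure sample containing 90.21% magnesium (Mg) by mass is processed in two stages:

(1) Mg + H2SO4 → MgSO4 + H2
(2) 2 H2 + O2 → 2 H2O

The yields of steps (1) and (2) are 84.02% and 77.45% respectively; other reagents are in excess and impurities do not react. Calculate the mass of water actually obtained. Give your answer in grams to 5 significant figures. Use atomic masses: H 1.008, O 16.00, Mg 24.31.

Pure Mg = 432.25 × 0.9021 = 389.933 g.
M(Mg) = 24.31 g/mol.
M(H2O) = 2(1.008) + 16.00 = 18.016 g/mol.
n(Mg) = 389.933 / 24.31 = 16.0400 mol.
Step 1 (Mg:H2 = 1:1): theoretical n(H2) = 16.0400 mol; at 84.02% yield, n(H2) = 13.4768 mol.
Step 2 (H2:H2O = 2:2): theoretical n(H2O) = 13.4768 mol, so theoretical mass = 13.4768 × 18.016 = 242.798 g.
At 77.45% yield, actual mass of H2O = 242.798 × 0.7745 = 188.047 g.

188.05 g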